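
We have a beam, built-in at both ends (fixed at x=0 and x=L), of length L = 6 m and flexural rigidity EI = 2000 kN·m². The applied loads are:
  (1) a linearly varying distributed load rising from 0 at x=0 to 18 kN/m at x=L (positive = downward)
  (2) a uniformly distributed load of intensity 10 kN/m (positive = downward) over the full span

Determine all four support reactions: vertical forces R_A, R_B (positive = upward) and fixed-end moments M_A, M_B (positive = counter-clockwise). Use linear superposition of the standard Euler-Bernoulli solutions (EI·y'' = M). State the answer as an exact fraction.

R_A = 231/5 kN, M_A = 258/5 kN·m, R_B = 339/5 kN, M_B = -312/5 kN·m

Load 1 — triangular load w₀=18 kN/m (0→w₀ over full span):
  R_A = 3w₀L/20 = 3·18·6/20 = 81/5 kN
  M_A = w₀L²/30 = 18·6²/30 = 108/5 kN·m
  R_B = 7w₀L/20 = 7·18·6/20 = 189/5 kN
  M_B = -w₀L²/20 = -18·6²/20 = -162/5 kN·m
Load 2 — uniform load w=10 kN/m over full span:
  R_A = wL/2 = 10·6/2 = 30 kN
  M_A = wL²/12 = 10·6²/12 = 30 kN·m
  R_B = wL/2 = 10·6/2 = 30 kN
  M_B = -wL²/12 = -10·6²/12 = -30 kN·m
Superposition: R_A = 231/5 kN, M_A = 258/5 kN·m, R_B = 339/5 kN, M_B = -312/5 kN·m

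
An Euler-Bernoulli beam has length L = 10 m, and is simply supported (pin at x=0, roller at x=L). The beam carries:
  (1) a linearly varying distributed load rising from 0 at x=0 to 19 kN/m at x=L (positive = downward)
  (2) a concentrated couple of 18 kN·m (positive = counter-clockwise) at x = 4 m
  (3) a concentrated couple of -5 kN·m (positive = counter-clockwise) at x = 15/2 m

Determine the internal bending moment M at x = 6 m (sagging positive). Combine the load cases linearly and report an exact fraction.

Load 1 — triangular load w₀=19 kN/m (0→w₀ over full span):
  M_1 = w₀Lx/6 - w₀x³/(6L) = 19·10·6/6 - 19·6³/(6·10) = 608/5 kN·m
Load 2 — applied couple M₀=18 kN·m at a=4 m (b=L-a=6):
  M_2 = M₀x/L - M₀  [x>a] = 18·6/10 - 18 = -36/5 kN·m
Load 3 — applied couple M₀=-5 kN·m at a=15/2 m (b=L-a=5/2):
  M_3 = M₀x/L  [x≤a] = (-5)·6/10 = -3 kN·m
Superposition: M = Σ M_i = 557/5 kN·m ≈ 111.400000 kN·m

M(6) = 557/5 kN·m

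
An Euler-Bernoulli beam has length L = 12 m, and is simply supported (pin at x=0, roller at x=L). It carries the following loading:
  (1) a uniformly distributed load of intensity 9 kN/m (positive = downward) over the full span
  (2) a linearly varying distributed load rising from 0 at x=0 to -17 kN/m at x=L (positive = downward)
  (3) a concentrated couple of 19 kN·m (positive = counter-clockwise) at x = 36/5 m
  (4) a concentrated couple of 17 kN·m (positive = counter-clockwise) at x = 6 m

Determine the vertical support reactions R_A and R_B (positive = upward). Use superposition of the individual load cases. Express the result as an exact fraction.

R_A = 23 kN, R_B = -17 kN

Load 1 — uniform load w=9 kN/m over full span:
  R_A = wL/2 = 9·12/2 = 54 kN
  R_B = wL/2 = 9·12/2 = 54 kN
Load 2 — triangular load w₀=-17 kN/m (0→w₀ over full span):
  R_A = w₀L/6 = (-17)·12/6 = -34 kN
  R_B = w₀L/3 = (-17)·12/3 = -68 kN
Load 3 — applied couple M₀=19 kN·m at a=36/5 m (b=L-a=24/5):
  R_A = M₀/L = 19/12 kN
  R_B = -M₀/L = -19/12 kN
Load 4 — applied couple M₀=17 kN·m at a=6 m (b=L-a=6):
  R_A = M₀/L = 17/12 kN
  R_B = -M₀/L = -17/12 kN
Superposition: R_A = 23 kN, R_B = -17 kN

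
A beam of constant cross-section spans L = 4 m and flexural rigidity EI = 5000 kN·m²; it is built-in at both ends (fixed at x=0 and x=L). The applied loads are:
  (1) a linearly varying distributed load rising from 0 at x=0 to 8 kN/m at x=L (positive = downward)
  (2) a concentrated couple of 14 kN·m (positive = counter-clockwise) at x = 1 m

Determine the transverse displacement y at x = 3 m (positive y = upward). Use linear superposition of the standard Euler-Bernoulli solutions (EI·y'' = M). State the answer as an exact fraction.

y(3) = -19/800000 m

Load 1 — triangular load w₀=8 kN/m (0→w₀ over full span):
  y_1 = -w₀x²(L-x)²(x+2L)/(120LEI) = -8·3²·(4-3)²·(3+2·4)/(120·4·5000) = -33/100000 m
Load 2 — applied couple M₀=14 kN·m at a=1 m (b=L-a=3):
  y_2 = (R_Ax³/6 - M_Ax²/2 - M₀(x-a)²/2)/EI  [x>a] with R_A=63/16, M_A=-21/8 = ((63/16)·3³/6 - (-21/8)·3²/2 - 14·(3-1)²/2)/5000 = 49/160000 m
Superposition: y = Σ y_i = -19/800000 m ≈ -0.000024 m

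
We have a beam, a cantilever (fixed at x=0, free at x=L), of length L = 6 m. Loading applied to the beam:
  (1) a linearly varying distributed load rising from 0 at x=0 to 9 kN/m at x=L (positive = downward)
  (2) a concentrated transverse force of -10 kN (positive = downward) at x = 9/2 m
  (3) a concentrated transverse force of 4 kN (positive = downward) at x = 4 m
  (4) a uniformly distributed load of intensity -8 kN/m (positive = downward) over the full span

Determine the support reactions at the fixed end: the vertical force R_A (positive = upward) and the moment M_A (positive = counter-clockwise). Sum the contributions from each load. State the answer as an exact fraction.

Load 1 — triangular load w₀=9 kN/m (0→w₀ over full span):
  R_A = w₀L/2 = 9·6/2 = 27 kN
  M_A = w₀L²/3 = 9·6²/3 = 108 kN·m
Load 2 — point force P=-10 kN at a=9/2 m (b=L-a=3/2):
  R_A = P = (-10) = -10 kN
  M_A = Pa = (-10)·(9/2) = -45 kN·m
Load 3 — point force P=4 kN at a=4 m (b=L-a=2):
  R_A = P = 4 kN
  M_A = Pa = 4·4 = 16 kN·m
Load 4 — uniform load w=-8 kN/m over full span:
  R_A = wL = (-8)·6 = -48 kN
  M_A = wL²/2 = (-8)·6²/2 = -144 kN·m
Superposition: R_A = -27 kN, M_A = -65 kN·m

R_A = -27 kN, M_A = -65 kN·m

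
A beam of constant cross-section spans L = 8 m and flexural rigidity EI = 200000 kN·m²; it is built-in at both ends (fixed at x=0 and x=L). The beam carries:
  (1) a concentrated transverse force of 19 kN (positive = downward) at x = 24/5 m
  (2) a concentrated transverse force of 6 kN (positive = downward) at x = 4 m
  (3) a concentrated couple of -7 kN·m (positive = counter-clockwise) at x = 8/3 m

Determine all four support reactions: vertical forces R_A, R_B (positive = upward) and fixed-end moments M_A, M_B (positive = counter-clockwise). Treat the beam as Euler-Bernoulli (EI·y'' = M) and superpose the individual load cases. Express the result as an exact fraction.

R_A = 6391/750 kN, M_A = 2574/125 kN·m, R_B = 12359/750 kN, M_B = -11333/375 kN·m

Load 1 — point force P=19 kN at a=24/5 m (b=L-a=16/5):
  R_A = Pb²(3a+b)/L³ = 19·(16/5)²·(3·(24/5)+(16/5))/8³ = 836/125 kN
  M_A = Pab²/L² = 19·(24/5)·(16/5)²/8² = 1824/125 kN·m
  R_B = Pa²(a+3b)/L³ = 19·(24/5)²·((24/5)+3·(16/5))/8³ = 1539/125 kN
  M_B = -Pa²b/L² = -19·(24/5)²·(16/5)/8² = -2736/125 kN·m
Load 2 — point force P=6 kN at a=4 m (b=L-a=4):
  R_A = Pb²(3a+b)/L³ = 6·4²·(3·4+4)/8³ = 3 kN
  M_A = Pab²/L² = 6·4·4²/8² = 6 kN·m
  R_B = Pa²(a+3b)/L³ = 6·4²·(4+3·4)/8³ = 3 kN
  M_B = -Pa²b/L² = -6·4²·4/8² = -6 kN·m
Load 3 — applied couple M₀=-7 kN·m at a=8/3 m (b=L-a=16/3):
  R_A = 6M₀ab/L³ = 6·(-7)·(8/3)·(16/3)/8³ = -7/6 kN
  M_A = M₀b(2a-b)/L² = (-7)·(16/3)·(2·(8/3)-(16/3))/8² = 0 kN·m
  R_B = -6M₀ab/L³ = -6·(-7)·(8/3)·(16/3)/8³ = 7/6 kN
  M_B = M₀a(2b-a)/L² = (-7)·(8/3)·(2·(16/3)-(8/3))/8² = -7/3 kN·m
Superposition: R_A = 6391/750 kN, M_A = 2574/125 kN·m, R_B = 12359/750 kN, M_B = -11333/375 kN·m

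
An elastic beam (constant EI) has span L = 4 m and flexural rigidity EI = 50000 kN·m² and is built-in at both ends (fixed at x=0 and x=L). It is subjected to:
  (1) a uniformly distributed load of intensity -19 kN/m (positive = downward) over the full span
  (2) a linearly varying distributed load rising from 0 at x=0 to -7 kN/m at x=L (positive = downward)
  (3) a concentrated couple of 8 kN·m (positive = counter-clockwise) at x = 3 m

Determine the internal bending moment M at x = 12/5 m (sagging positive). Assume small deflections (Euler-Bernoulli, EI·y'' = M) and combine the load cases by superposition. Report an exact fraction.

Load 1 — uniform load w=-19 kN/m over full span:
  M_1 = wLx/2 - wL²/12 - wx²/2 = (-19)·4·(12/5)/2 - (-19)·4²/12 - (-19)·(12/5)²/2 = -836/75 kN·m
Load 2 — triangular load w₀=-7 kN/m (0→w₀ over full span):
  M_2 = 3w₀Lx/20 - w₀L²/30 - w₀x³/(6L) = 3·(-7)·4·(12/5)/20 - (-7)·4²/30 - (-7)·(12/5)³/(6·4) = -868/375 kN·m
Load 3 — applied couple M₀=8 kN·m at a=3 m (b=L-a=1):
  M_3 = R_Ax - M_A  [x≤a] with R_A=9/4, M_A=5/2 = (9/4)·(12/5) - (5/2) = 29/10 kN·m
Superposition: M = Σ M_i = -7921/750 kN·m ≈ -10.561333 kN·m

M(12/5) = -7921/750 kN·m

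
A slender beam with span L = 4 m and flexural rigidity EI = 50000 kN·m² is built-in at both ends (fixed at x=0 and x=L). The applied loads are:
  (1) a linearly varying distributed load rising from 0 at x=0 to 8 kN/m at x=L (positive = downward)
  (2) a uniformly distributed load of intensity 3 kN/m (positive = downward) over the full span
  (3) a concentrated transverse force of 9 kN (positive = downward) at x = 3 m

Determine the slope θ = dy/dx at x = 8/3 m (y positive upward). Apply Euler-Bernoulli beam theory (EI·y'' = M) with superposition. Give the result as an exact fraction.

θ(8/3) = 7679/121500000 rad

Load 1 — triangular load w₀=8 kN/m (0→w₀ over full span):
  θ_1 = -w₀(2x(L-x)(L-2x)(x+2L)+x²(L-x)²)/(120LEI) = -8·(2·(8/3)·(4-(8/3))·(4-2·(8/3))·((8/3)+2·4)+(8/3)²·(4-(8/3))²)/(120·4·50000) = 112/3796875 rad
Load 2 — uniform load w=3 kN/m over full span:
  θ_2 = -wx(L-x)(L-2x)/(12EI) = -3·(8/3)·(4-(8/3))·(4-2·(8/3))/(12·50000) = 2/84375 rad
Load 3 — point force P=9 kN at a=3 m (b=L-a=1):
  θ_3 = -Pb²x(2aL-(3a+b)x)/(2L³EI)  [x≤a] = -9·1²·(8/3)·(2·3·4-(3·3+1)·(8/3))/(2·4³·50000) = 1/100000 rad
Superposition: θ = Σ θ_i = 7679/121500000 rad ≈ 0.000063 rad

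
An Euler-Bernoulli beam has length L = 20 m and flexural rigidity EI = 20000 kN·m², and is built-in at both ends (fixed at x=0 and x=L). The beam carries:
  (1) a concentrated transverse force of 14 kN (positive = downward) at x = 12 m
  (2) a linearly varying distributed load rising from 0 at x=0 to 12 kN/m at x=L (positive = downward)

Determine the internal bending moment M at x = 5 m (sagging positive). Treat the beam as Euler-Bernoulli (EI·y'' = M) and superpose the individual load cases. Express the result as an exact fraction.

Load 1 — point force P=14 kN at a=12 m (b=L-a=8):
  M_1 = Pb²(3a+b)x/L³ - Pab²/L²  [x≤a] = 14·8²·(3·12+8)·5/20³ - 14·12·8²/20² = -56/25 kN·m
Load 2 — triangular load w₀=12 kN/m (0→w₀ over full span):
  M_2 = 3w₀Lx/20 - w₀L²/30 - w₀x³/(6L) = 3·12·20·5/20 - 12·20²/30 - 12·5³/(6·20) = 15/2 kN·m
Superposition: M = Σ M_i = 263/50 kN·m ≈ 5.260000 kN·m

M(5) = 263/50 kN·m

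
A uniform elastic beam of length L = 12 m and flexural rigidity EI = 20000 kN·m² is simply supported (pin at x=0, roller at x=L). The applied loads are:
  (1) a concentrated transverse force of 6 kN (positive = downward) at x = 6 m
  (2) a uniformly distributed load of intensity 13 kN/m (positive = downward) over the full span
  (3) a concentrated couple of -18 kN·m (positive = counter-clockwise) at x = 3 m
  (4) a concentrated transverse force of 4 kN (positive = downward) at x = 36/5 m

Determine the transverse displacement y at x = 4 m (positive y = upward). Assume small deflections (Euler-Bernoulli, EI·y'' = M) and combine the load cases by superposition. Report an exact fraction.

Load 1 — point force P=6 kN at a=6 m (b=L-a=6):
  y_1 = -Pbx(L²-b²-x²)/(6LEI)  [x≤a] = -6·6·4·(12²-6²-4²)/(6·12·20000) = -23/2500 m
Load 2 — uniform load w=13 kN/m over full span:
  y_2 = -wx(L³-2Lx²+x³)/(24EI) = -13·4·(12³-2·12·4²+4³)/(24·20000) = -286/1875 m
Load 3 — applied couple M₀=-18 kN·m at a=3 m (b=L-a=9):
  y_3 = (M₀x³/(6L)-M₀(x-a)²/2+C₁x)/EI  [x>a] with C₁=M₀(3b²-L²)/(6L)=-99/4 = ((-18)·4³/(6·12)-(-18)·(4-3)²/2+(-99/4)·4)/20000 = -53/10000 m
Load 4 — point force P=4 kN at a=36/5 m (b=L-a=24/5):
  y_4 = -Pbx(L²-b²-x²)/(6LEI)  [x≤a] = -4·(24/5)·4·(12²-(24/5)²-4²)/(6·12·20000) = -1312/234375 m
Superposition: y = Σ y_i = -215789/1250000 m ≈ -0.172631 m

y(4) = -215789/1250000 m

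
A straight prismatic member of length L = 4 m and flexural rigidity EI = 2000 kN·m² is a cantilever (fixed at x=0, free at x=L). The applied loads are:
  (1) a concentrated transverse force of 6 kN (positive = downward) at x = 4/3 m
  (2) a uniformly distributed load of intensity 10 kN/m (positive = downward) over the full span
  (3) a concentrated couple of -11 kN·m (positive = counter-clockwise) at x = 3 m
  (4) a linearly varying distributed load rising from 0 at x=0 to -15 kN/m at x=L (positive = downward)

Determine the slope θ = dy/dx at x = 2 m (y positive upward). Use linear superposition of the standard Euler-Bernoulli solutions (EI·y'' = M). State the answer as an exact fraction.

Load 1 — point force P=6 kN at a=4/3 m (b=L-a=8/3):
  θ_1 = -Pa²/(2EI)  [x>a] = -6·(4/3)²/(2·2000) = -1/375 rad
Load 2 — uniform load w=10 kN/m over full span:
  θ_2 = -wx(x²-3Lx+3L²)/(6EI) = -10·2·(2²-3·4·2+3·4²)/(6·2000) = -7/150 rad
Load 3 — applied couple M₀=-11 kN·m at a=3 m (b=L-a=1):
  θ_3 = M₀x/EI  [x≤a] = (-11)·2/2000 = -11/1000 rad
Load 4 — triangular load w₀=-15 kN/m (0→w₀ over full span):
  θ_4 = (w₀Lx²/4-w₀L²x/3-w₀x⁴/(24L))/EI = ((-15)·4·2²/4-(-15)·4²·2/3-(-15)·2⁴/(24·4))/2000 = 41/800 rad
Superposition: θ = Σ θ_i = -109/12000 rad ≈ -0.009083 rad

θ(2) = -109/12000 rad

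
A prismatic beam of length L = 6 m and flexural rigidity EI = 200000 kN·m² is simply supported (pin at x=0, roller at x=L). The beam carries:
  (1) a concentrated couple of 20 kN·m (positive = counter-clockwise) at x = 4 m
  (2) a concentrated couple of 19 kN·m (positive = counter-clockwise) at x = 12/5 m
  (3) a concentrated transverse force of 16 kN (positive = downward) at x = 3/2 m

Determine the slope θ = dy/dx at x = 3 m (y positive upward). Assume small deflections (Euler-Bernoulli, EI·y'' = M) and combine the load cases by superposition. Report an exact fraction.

θ(3) = 3161/60000000 rad

Load 1 — applied couple M₀=20 kN·m at a=4 m (b=L-a=2):
  θ_1 = (M₀x²/(2L)+C₁)/EI  [x≤a] with C₁=M₀(3b²-L²)/(6L)=-40/3 = (20·3²/(2·6)+(-40/3))/200000 = 1/120000 rad
Load 2 — applied couple M₀=19 kN·m at a=12/5 m (b=L-a=18/5):
  θ_2 = (M₀x²/(2L)-M₀(x-a)+C₁)/EI  [x>a] with C₁=M₀(3b²-L²)/(6L)=38/25 = (19·3²/(2·6)-19·(3-(12/5))+(38/25))/200000 = 437/20000000 rad
Load 3 — point force P=16 kN at a=3/2 m (b=L-a=9/2):
  θ_3 = -Pa(2L²-6Lx+3x²+a²)/(6LEI)  [x>a] = -16·(3/2)·(2·6²-6·6·3+3·3²+(3/2)²)/(6·6·200000) = 9/400000 rad
Superposition: θ = Σ θ_i = 3161/60000000 rad ≈ 0.000053 rad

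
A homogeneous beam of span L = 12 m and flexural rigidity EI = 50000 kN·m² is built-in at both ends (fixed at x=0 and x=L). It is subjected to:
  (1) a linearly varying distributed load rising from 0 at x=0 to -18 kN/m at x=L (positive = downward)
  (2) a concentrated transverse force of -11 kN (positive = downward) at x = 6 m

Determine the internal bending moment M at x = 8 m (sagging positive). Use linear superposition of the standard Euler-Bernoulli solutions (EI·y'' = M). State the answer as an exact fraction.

Load 1 — triangular load w₀=-18 kN/m (0→w₀ over full span):
  M_1 = 3w₀Lx/20 - w₀L²/30 - w₀x³/(6L) = 3·(-18)·12·8/20 - (-18)·12²/30 - (-18)·8³/(6·12) = -224/5 kN·m
Load 2 — point force P=-11 kN at a=6 m (b=L-a=6):
  M_2 = Pa²(a+3b)(L-x)/L³ - Pa²b/L²  [x>a] = (-11)·6²·(6+3·6)·(12-8)/12³ - (-11)·6²·6/12² = -11/2 kN·m
Superposition: M = Σ M_i = -503/10 kN·m ≈ -50.300000 kN·m

M(8) = -503/10 kN·m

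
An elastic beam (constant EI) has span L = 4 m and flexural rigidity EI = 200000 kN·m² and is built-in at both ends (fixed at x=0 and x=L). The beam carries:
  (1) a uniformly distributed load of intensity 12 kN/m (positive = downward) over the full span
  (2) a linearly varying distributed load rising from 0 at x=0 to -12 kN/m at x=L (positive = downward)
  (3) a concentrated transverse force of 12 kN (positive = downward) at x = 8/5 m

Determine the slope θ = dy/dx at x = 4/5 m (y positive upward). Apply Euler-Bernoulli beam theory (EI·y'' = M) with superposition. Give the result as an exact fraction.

θ(4/5) = -617/19531250 rad

Load 1 — uniform load w=12 kN/m over full span:
  θ_1 = -wx(L-x)(L-2x)/(12EI) = -12·(4/5)·(4-(4/5))·(4-2·(4/5))/(12·200000) = -12/390625 rad
Load 2 — triangular load w₀=-12 kN/m (0→w₀ over full span):
  θ_2 = -w₀(2x(L-x)(L-2x)(x+2L)+x²(L-x)²)/(120LEI) = -(-12)·(2·(4/5)·(4-(4/5))·(4-2·(4/5))·((4/5)+2·4)+(4/5)²·(4-(4/5))²)/(120·4·200000) = 28/1953125 rad
Load 3 — point force P=12 kN at a=8/5 m (b=L-a=12/5):
  θ_3 = -Pb²x(2aL-(3a+b)x)/(2L³EI)  [x≤a] = -12·(12/5)²·(4/5)·(2·(8/5)·4-(3·(8/5)+(12/5))·(4/5))/(2·4³·200000) = -297/19531250 rad
Superposition: θ = Σ θ_i = -617/19531250 rad ≈ -0.000032 rad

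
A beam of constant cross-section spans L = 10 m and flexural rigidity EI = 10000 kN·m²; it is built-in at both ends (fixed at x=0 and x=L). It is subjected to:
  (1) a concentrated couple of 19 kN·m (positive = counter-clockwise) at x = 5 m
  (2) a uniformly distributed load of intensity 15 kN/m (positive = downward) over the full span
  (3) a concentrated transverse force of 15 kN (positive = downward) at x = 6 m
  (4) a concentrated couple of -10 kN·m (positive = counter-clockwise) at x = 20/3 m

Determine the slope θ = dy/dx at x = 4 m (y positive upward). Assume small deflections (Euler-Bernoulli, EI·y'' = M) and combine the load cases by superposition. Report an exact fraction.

θ(4) = -5167/750000 rad

Load 1 — applied couple M₀=19 kN·m at a=5 m (b=L-a=5):
  θ_1 = (R_Ax²/2 - M_Ax)/EI  [x≤a] with R_A=57/20, M_A=19/4 = ((57/20)·4²/2 - (19/4)·4)/10000 = 19/50000 rad
Load 2 — uniform load w=15 kN/m over full span:
  θ_2 = -wx(L-x)(L-2x)/(12EI) = -15·4·(10-4)·(10-2·4)/(12·10000) = -3/500 rad
Load 3 — point force P=15 kN at a=6 m (b=L-a=4):
  θ_3 = -Pb²x(2aL-(3a+b)x)/(2L³EI)  [x≤a] = -15·4²·4·(2·6·10-(3·6+4)·4)/(2·10³·10000) = -24/15625 rad
Load 4 — applied couple M₀=-10 kN·m at a=20/3 m (b=L-a=10/3):
  θ_4 = (R_Ax²/2 - M_Ax)/EI  [x≤a] with R_A=-4/3, M_A=-10/3 = ((-4/3)·4²/2 - (-10/3)·4)/10000 = 1/3750 rad
Superposition: θ = Σ θ_i = -5167/750000 rad ≈ -0.006889 rad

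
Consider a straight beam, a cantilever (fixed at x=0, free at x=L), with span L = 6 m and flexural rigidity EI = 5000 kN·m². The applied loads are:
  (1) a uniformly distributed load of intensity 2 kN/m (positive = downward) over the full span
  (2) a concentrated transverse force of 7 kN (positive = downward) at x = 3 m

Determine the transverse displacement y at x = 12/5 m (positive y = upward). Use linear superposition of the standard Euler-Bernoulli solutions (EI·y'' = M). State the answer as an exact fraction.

Load 1 — uniform load w=2 kN/m over full span:
  y_1 = -wx²(x²-4Lx+6L²)/(24EI) = -2·(12/5)²·((12/5)²-4·6·(12/5)+6·6²)/(24·5000) = -6156/390625 m
Load 2 — point force P=7 kN at a=3 m (b=L-a=3):
  y_2 = -Px²(3a-x)/(6EI)  [x≤a] = -7·(12/5)²·(3·3-(12/5))/(6·5000) = -693/78125 m
Superposition: y = Σ y_i = -9621/390625 m ≈ -0.024630 m

y(12/5) = -9621/390625 m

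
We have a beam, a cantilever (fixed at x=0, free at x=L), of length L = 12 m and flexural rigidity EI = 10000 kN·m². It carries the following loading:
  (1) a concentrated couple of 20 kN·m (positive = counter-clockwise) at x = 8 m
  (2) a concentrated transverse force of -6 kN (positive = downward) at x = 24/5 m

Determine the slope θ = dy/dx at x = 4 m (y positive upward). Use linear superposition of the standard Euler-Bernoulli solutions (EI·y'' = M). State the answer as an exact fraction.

θ(4) = 46/3125 rad

Load 1 — applied couple M₀=20 kN·m at a=8 m (b=L-a=4):
  θ_1 = M₀x/EI  [x≤a] = 20·4/10000 = 1/125 rad
Load 2 — point force P=-6 kN at a=24/5 m (b=L-a=36/5):
  θ_2 = -Px(2a-x)/(2EI)  [x≤a] = -(-6)·4·(2·(24/5)-4)/(2·10000) = 21/3125 rad
Superposition: θ = Σ θ_i = 46/3125 rad ≈ 0.014720 rad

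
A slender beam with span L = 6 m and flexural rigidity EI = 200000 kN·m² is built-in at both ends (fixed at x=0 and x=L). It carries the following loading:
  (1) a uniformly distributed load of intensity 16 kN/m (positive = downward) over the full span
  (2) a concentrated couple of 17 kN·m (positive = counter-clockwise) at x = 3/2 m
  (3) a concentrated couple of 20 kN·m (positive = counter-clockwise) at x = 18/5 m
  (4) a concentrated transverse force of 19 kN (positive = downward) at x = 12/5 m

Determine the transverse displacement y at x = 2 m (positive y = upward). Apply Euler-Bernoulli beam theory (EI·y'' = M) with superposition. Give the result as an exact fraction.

Load 1 — uniform load w=16 kN/m over full span:
  y_1 = -wx²(L-x)²/(24EI) = -16·2²·(6-2)²/(24·200000) = -2/9375 m
Load 2 — applied couple M₀=17 kN·m at a=3/2 m (b=L-a=9/2):
  y_2 = (R_Ax³/6 - M_Ax²/2 - M₀(x-a)²/2)/EI  [x>a] with R_A=51/16, M_A=-51/16 = ((51/16)·2³/6 - (-51/16)·2²/2 - 17·(2-(3/2))²/2)/200000 = 17/400000 m
Load 3 — applied couple M₀=20 kN·m at a=18/5 m (b=L-a=12/5):
  y_3 = (R_Ax³/6 - M_Ax²/2)/EI  [x≤a] with R_A=24/5, M_A=32/5 = ((24/5)·2³/6 - (32/5)·2²/2)/200000 = -1/31250 m
Load 4 — point force P=19 kN at a=12/5 m (b=L-a=18/5):
  y_4 = -Pb²x²(3aL-(3a+b)x)/(6L³EI)  [x≤a] = -19·(18/5)²·2²·(3·(12/5)·6-(3·(12/5)+(18/5))·2)/(6·6³·200000) = -513/6250000 m
Superposition: y = Σ y_i = -42737/150000000 m ≈ -0.000285 m

y(2) = -42737/150000000 m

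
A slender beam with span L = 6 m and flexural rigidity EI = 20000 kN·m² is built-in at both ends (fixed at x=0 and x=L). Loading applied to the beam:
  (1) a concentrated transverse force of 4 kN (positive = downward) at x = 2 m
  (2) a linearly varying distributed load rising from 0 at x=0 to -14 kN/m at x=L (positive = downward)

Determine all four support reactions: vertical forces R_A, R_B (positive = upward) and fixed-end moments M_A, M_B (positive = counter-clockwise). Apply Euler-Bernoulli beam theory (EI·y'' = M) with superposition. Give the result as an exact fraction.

R_A = -1301/135 kN, M_A = -596/45 kN·m, R_B = -3829/135 kN, M_B = 1054/45 kN·m

Load 1 — point force P=4 kN at a=2 m (b=L-a=4):
  R_A = Pb²(3a+b)/L³ = 4·4²·(3·2+4)/6³ = 80/27 kN
  M_A = Pab²/L² = 4·2·4²/6² = 32/9 kN·m
  R_B = Pa²(a+3b)/L³ = 4·2²·(2+3·4)/6³ = 28/27 kN
  M_B = -Pa²b/L² = -4·2²·4/6² = -16/9 kN·m
Load 2 — triangular load w₀=-14 kN/m (0→w₀ over full span):
  R_A = 3w₀L/20 = 3·(-14)·6/20 = -63/5 kN
  M_A = w₀L²/30 = (-14)·6²/30 = -84/5 kN·m
  R_B = 7w₀L/20 = 7·(-14)·6/20 = -147/5 kN
  M_B = -w₀L²/20 = -(-14)·6²/20 = 126/5 kN·m
Superposition: R_A = -1301/135 kN, M_A = -596/45 kN·m, R_B = -3829/135 kN, M_B = 1054/45 kN·m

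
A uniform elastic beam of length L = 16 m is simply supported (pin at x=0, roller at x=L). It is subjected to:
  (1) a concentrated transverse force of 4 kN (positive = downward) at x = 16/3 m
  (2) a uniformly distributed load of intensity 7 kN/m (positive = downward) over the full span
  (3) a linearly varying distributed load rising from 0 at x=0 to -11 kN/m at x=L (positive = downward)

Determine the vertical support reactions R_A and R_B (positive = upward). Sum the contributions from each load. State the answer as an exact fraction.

Load 1 — point force P=4 kN at a=16/3 m (b=L-a=32/3):
  R_A = Pb/L = 4·(32/3)/16 = 8/3 kN
  R_B = Pa/L = 4·(16/3)/16 = 4/3 kN
Load 2 — uniform load w=7 kN/m over full span:
  R_A = wL/2 = 7·16/2 = 56 kN
  R_B = wL/2 = 7·16/2 = 56 kN
Load 3 — triangular load w₀=-11 kN/m (0→w₀ over full span):
  R_A = w₀L/6 = (-11)·16/6 = -88/3 kN
  R_B = w₀L/3 = (-11)·16/3 = -176/3 kN
Superposition: R_A = 88/3 kN, R_B = -4/3 kN

R_A = 88/3 kN, R_B = -4/3 kN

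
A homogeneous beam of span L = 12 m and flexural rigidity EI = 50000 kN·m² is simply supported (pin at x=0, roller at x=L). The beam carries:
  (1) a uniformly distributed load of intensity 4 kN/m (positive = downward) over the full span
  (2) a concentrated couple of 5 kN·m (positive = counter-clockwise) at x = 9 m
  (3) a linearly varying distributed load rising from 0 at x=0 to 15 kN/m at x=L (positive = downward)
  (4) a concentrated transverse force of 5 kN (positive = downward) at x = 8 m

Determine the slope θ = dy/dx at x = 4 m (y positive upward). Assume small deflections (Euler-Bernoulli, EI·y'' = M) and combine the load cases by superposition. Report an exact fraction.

Load 1 — uniform load w=4 kN/m over full span:
  θ_1 = -w(L³-6Lx²+4x³)/(24EI) = -4·(12³-6·12·4²+4·4³)/(24·50000) = -26/9375 rad
Load 2 — applied couple M₀=5 kN·m at a=9 m (b=L-a=3):
  θ_2 = (M₀x²/(2L)+C₁)/EI  [x≤a] with C₁=M₀(3b²-L²)/(6L)=-65/8 = (5·4²/(2·12)+(-65/8))/50000 = -23/240000 rad
Load 3 — triangular load w₀=15 kN/m (0→w₀ over full span):
  θ_3 = -w₀(7L⁴-30L²x²+15x⁴)/(360LEI) = -15·(7·12⁴-30·12²·4²+15·4⁴)/(360·12·50000) = -52/9375 rad
Load 4 — point force P=5 kN at a=8 m (b=L-a=4):
  θ_4 = -Pb(L²-b²-3x²)/(6LEI)  [x≤a] = -5·4·(12²-4²-3·4²)/(6·12·50000) = -1/2250 rad
Superposition: θ = Σ θ_i = -31897/3600000 rad ≈ -0.008860 rad

θ(4) = -31897/3600000 rad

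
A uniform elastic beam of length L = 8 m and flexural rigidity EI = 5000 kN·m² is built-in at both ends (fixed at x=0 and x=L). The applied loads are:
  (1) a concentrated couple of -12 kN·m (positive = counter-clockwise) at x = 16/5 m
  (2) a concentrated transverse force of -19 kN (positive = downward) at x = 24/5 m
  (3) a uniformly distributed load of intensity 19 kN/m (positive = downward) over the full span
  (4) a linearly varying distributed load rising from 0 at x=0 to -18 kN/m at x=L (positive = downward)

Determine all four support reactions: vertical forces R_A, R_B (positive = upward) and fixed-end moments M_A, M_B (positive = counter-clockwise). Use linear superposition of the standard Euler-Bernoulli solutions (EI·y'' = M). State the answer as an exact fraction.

Load 1 — applied couple M₀=-12 kN·m at a=16/5 m (b=L-a=24/5):
  R_A = 6M₀ab/L³ = 6·(-12)·(16/5)·(24/5)/8³ = -54/25 kN
  M_A = M₀b(2a-b)/L² = (-12)·(24/5)·(2·(16/5)-(24/5))/8² = -36/25 kN·m
  R_B = -6M₀ab/L³ = -6·(-12)·(16/5)·(24/5)/8³ = 54/25 kN
  M_B = M₀a(2b-a)/L² = (-12)·(16/5)·(2·(24/5)-(16/5))/8² = -96/25 kN·m
Load 2 — point force P=-19 kN at a=24/5 m (b=L-a=16/5):
  R_A = Pb²(3a+b)/L³ = (-19)·(16/5)²·(3·(24/5)+(16/5))/8³ = -836/125 kN
  M_A = Pab²/L² = (-19)·(24/5)·(16/5)²/8² = -1824/125 kN·m
  R_B = Pa²(a+3b)/L³ = (-19)·(24/5)²·((24/5)+3·(16/5))/8³ = -1539/125 kN
  M_B = -Pa²b/L² = -(-19)·(24/5)²·(16/5)/8² = 2736/125 kN·m
Load 3 — uniform load w=19 kN/m over full span:
  R_A = wL/2 = 19·8/2 = 76 kN
  M_A = wL²/12 = 19·8²/12 = 304/3 kN·m
  R_B = wL/2 = 19·8/2 = 76 kN
  M_B = -wL²/12 = -19·8²/12 = -304/3 kN·m
Load 4 — triangular load w₀=-18 kN/m (0→w₀ over full span):
  R_A = 3w₀L/20 = 3·(-18)·8/20 = -108/5 kN
  M_A = w₀L²/30 = (-18)·8²/30 = -192/5 kN·m
  R_B = 7w₀L/20 = 7·(-18)·8/20 = -252/5 kN
  M_B = -w₀L²/20 = -(-18)·8²/20 = 288/5 kN·m
Superposition: R_A = 5694/125 kN, M_A = 17588/375 kN·m, R_B = 1931/125 kN, M_B = -9632/375 kN·m

R_A = 5694/125 kN, M_A = 17588/375 kN·m, R_B = 1931/125 kN, M_B = -9632/375 kN·m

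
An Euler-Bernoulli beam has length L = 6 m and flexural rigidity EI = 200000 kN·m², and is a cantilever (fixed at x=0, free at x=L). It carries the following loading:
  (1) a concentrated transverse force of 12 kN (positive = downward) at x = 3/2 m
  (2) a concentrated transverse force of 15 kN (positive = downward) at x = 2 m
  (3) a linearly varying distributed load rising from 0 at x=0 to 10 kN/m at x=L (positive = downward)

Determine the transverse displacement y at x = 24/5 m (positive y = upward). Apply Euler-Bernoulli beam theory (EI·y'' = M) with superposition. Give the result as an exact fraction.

y(24/5) = -13085993/2500000000 m

Load 1 — point force P=12 kN at a=3/2 m (b=L-a=9/2):
  y_1 = -Pa²(3x-a)/(6EI)  [x>a] = -12·(3/2)²·(3·(24/5)-(3/2))/(6·200000) = -1161/4000000 m
Load 2 — point force P=15 kN at a=2 m (b=L-a=4):
  y_2 = -Pa²(3x-a)/(6EI)  [x>a] = -15·2²·(3·(24/5)-2)/(6·200000) = -31/50000 m
Load 3 — triangular load w₀=10 kN/m (0→w₀ over full span):
  y_3 = (w₀Lx³/12-w₀L²x²/6-w₀x⁵/(120L))/EI = (10·6·(24/5)³/12-10·6²·(24/5)²/6-10·(24/5)⁵/(120·6))/200000 = -42228/9765625 m
Superposition: y = Σ y_i = -13085993/2500000000 m ≈ -0.005234 m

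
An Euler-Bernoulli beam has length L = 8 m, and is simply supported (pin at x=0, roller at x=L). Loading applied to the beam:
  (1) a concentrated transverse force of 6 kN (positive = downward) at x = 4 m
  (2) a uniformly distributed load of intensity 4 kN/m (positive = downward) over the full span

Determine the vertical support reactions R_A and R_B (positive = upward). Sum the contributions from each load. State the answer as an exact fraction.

R_A = 19 kN, R_B = 19 kN

Load 1 — point force P=6 kN at a=4 m (b=L-a=4):
  R_A = Pb/L = 6·4/8 = 3 kN
  R_B = Pa/L = 6·4/8 = 3 kN
Load 2 — uniform load w=4 kN/m over full span:
  R_A = wL/2 = 4·8/2 = 16 kN
  R_B = wL/2 = 4·8/2 = 16 kN
Superposition: R_A = 19 kN, R_B = 19 kN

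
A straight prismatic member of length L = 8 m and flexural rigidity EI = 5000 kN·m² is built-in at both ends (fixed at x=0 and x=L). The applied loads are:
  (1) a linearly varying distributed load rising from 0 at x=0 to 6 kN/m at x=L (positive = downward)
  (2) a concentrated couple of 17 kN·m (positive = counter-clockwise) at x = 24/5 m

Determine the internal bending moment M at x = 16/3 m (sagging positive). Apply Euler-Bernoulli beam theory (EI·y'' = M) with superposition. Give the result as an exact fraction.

M(16/3) = 349/675 kN·m

Load 1 — triangular load w₀=6 kN/m (0→w₀ over full span):
  M_1 = 3w₀Lx/20 - w₀L²/30 - w₀x³/(6L) = 3·6·8·(16/3)/20 - 6·8²/30 - 6·(16/3)³/(6·8) = 896/135 kN·m
Load 2 — applied couple M₀=17 kN·m at a=24/5 m (b=L-a=16/5):
  M_2 = R_Ax - M_A - M₀  [x>a] with R_A=153/50, M_A=136/25 = (153/50)·(16/3) - (136/25) - 17 = -153/25 kN·m
Superposition: M = Σ M_i = 349/675 kN·m ≈ 0.517037 kN·m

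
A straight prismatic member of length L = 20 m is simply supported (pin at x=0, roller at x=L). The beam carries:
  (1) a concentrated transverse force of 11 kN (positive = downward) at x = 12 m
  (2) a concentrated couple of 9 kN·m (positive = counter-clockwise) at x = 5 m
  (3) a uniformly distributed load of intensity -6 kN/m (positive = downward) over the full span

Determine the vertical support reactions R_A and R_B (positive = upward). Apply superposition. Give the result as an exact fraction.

Load 1 — point force P=11 kN at a=12 m (b=L-a=8):
  R_A = Pb/L = 11·8/20 = 22/5 kN
  R_B = Pa/L = 11·12/20 = 33/5 kN
Load 2 — applied couple M₀=9 kN·m at a=5 m (b=L-a=15):
  R_A = M₀/L = 9/20 kN
  R_B = -M₀/L = -9/20 kN
Load 3 — uniform load w=-6 kN/m over full span:
  R_A = wL/2 = (-6)·20/2 = -60 kN
  R_B = wL/2 = (-6)·20/2 = -60 kN
Superposition: R_A = -1103/20 kN, R_B = -1077/20 kN

R_A = -1103/20 kN, R_B = -1077/20 kN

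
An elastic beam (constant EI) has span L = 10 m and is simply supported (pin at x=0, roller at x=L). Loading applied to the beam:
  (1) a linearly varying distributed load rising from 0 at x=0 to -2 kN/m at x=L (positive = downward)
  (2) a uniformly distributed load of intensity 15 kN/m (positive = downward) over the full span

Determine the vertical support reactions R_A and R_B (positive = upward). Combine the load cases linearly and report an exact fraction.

R_A = 215/3 kN, R_B = 205/3 kN

Load 1 — triangular load w₀=-2 kN/m (0→w₀ over full span):
  R_A = w₀L/6 = (-2)·10/6 = -10/3 kN
  R_B = w₀L/3 = (-2)·10/3 = -20/3 kN
Load 2 — uniform load w=15 kN/m over full span:
  R_A = wL/2 = 15·10/2 = 75 kN
  R_B = wL/2 = 15·10/2 = 75 kN
Superposition: R_A = 215/3 kN, R_B = 205/3 kN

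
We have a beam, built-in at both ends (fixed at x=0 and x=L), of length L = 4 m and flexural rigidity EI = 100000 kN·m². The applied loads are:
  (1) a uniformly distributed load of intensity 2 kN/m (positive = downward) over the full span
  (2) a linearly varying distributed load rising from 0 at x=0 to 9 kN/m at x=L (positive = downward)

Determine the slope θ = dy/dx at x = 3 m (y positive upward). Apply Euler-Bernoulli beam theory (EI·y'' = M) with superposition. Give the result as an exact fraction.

Load 1 — uniform load w=2 kN/m over full span:
  θ_1 = -wx(L-x)(L-2x)/(12EI) = -2·3·(4-3)·(4-2·3)/(12·100000) = 1/100000 rad
Load 2 — triangular load w₀=9 kN/m (0→w₀ over full span):
  θ_2 = -w₀(2x(L-x)(L-2x)(x+2L)+x²(L-x)²)/(120LEI) = -9·(2·3·(4-3)·(4-2·3)·(3+2·4)+3²·(4-3)²)/(120·4·100000) = 369/16000000 rad
Superposition: θ = Σ θ_i = 529/16000000 rad ≈ 0.000033 rad

θ(3) = 529/16000000 rad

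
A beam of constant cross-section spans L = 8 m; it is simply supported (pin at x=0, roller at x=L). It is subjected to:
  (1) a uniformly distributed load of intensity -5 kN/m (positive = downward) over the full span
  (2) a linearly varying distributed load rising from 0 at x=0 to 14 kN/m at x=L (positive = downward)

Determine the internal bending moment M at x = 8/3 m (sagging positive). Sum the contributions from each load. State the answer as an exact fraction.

M(8/3) = 704/81 kN·m

Load 1 — uniform load w=-5 kN/m over full span:
  M_1 = wx(L-x)/2 = (-5)·(8/3)·(8-(8/3))/2 = -320/9 kN·m
Load 2 — triangular load w₀=14 kN/m (0→w₀ over full span):
  M_2 = w₀Lx/6 - w₀x³/(6L) = 14·8·(8/3)/6 - 14·(8/3)³/(6·8) = 3584/81 kN·m
Superposition: M = Σ M_i = 704/81 kN·m ≈ 8.691358 kN·m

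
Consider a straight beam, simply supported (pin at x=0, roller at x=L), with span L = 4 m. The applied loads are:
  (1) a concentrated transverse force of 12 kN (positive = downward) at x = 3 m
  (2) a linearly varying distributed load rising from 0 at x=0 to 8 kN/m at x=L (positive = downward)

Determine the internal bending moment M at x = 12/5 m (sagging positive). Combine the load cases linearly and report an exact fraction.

Load 1 — point force P=12 kN at a=3 m (b=L-a=1):
  M_1 = Pbx/L  [x≤a] = 12·1·(12/5)/4 = 36/5 kN·m
Load 2 — triangular load w₀=8 kN/m (0→w₀ over full span):
  M_2 = w₀Lx/6 - w₀x³/(6L) = 8·4·(12/5)/6 - 8·(12/5)³/(6·4) = 1024/125 kN·m
Superposition: M = Σ M_i = 1924/125 kN·m ≈ 15.392000 kN·m

M(12/5) = 1924/125 kN·m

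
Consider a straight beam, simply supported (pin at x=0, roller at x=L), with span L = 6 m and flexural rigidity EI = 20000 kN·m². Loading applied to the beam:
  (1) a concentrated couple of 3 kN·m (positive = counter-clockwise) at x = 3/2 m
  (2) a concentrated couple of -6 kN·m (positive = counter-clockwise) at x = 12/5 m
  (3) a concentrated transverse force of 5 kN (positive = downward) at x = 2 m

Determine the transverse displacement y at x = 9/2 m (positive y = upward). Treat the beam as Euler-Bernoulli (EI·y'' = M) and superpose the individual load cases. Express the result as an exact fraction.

Load 1 — applied couple M₀=3 kN·m at a=3/2 m (b=L-a=9/2):
  y_1 = (M₀x³/(6L)-M₀(x-a)²/2+C₁x)/EI  [x>a] with C₁=M₀(3b²-L²)/(6L)=33/16 = (3·(9/2)³/(6·6)-3·((9/2)-(3/2))²/2+(33/16)·(9/2))/20000 = 27/160000 m
Load 2 — applied couple M₀=-6 kN·m at a=12/5 m (b=L-a=18/5):
  y_2 = (M₀x³/(6L)-M₀(x-a)²/2+C₁x)/EI  [x>a] with C₁=M₀(3b²-L²)/(6L)=-12/25 = ((-6)·(9/2)³/(6·6)-(-6)·((9/2)-(12/5))²/2+(-12/25)·(9/2))/20000 = -1647/8000000 m
Load 3 — point force P=5 kN at a=2 m (b=L-a=4):
  y_3 = -Pa(L-x)(2Lx-a²-x²)/(6LEI)  [x>a] = -5·2·(6-(9/2))·(2·6·(9/2)-2²-(9/2)²)/(6·6·20000) = -119/192000 m
Superposition: y = Σ y_i = -7883/12000000 m ≈ -0.000657 m

y(9/2) = -7883/12000000 m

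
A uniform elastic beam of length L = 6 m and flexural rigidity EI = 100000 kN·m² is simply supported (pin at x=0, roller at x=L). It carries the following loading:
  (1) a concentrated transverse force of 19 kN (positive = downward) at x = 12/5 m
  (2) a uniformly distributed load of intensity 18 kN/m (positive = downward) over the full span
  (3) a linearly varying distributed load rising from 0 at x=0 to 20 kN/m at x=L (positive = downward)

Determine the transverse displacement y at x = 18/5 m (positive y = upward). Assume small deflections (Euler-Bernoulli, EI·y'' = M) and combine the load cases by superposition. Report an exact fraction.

y(18/5) = -206001/39062500 m

Load 1 — point force P=19 kN at a=12/5 m (b=L-a=18/5):
  y_1 = -Pa(L-x)(2Lx-a²-x²)/(6LEI)  [x>a] = -19·(12/5)·(6-(18/5))·(2·6·(18/5)-(12/5)²-(18/5)²)/(6·6·100000) = -2907/3906250 m
Load 2 — uniform load w=18 kN/m over full span:
  y_2 = -wx(L³-2Lx²+x³)/(24EI) = -18·(18/5)·(6³-2·6·(18/5)²+(18/5)³)/(24·100000) = -22599/7812500 m
Load 3 — triangular load w₀=20 kN/m (0→w₀ over full span):
  y_3 = -w₀x(7L⁴-10L²x²+3x⁴)/(360LEI) = -20·(18/5)·(7·6⁴-10·6²·(18/5)²+3·(18/5)⁴)/(360·6·100000) = -15984/9765625 m
Superposition: y = Σ y_i = -206001/39062500 m ≈ -0.005274 m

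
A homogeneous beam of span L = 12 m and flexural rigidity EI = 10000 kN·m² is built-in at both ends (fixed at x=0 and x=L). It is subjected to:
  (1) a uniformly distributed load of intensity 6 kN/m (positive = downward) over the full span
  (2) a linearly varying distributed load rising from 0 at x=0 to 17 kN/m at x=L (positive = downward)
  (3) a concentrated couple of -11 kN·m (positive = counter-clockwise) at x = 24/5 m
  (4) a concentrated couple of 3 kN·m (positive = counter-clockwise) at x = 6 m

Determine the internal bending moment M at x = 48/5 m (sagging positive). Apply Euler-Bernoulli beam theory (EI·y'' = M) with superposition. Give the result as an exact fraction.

Load 1 — uniform load w=6 kN/m over full span:
  M_1 = wLx/2 - wL²/12 - wx²/2 = 6·12·(48/5)/2 - 6·12²/12 - 6·(48/5)²/2 = -72/25 kN·m
Load 2 — triangular load w₀=17 kN/m (0→w₀ over full span):
  M_2 = 3w₀Lx/20 - w₀L²/30 - w₀x³/(6L) = 3·17·12·(48/5)/20 - 17·12²/30 - 17·(48/5)³/(6·12) = 408/125 kN·m
Load 3 — applied couple M₀=-11 kN·m at a=24/5 m (b=L-a=36/5):
  M_3 = R_Ax - M_A - M₀  [x>a] with R_A=-33/25, M_A=-33/25 = (-33/25)·(48/5) - (-33/25) - (-11) = -44/125 kN·m
Load 4 — applied couple M₀=3 kN·m at a=6 m (b=L-a=6):
  M_4 = R_Ax - M_A - M₀  [x>a] with R_A=3/8, M_A=3/4 = (3/8)·(48/5) - (3/4) - 3 = -3/20 kN·m
Superposition: M = Σ M_i = -59/500 kN·m ≈ -0.118000 kN·m

M(48/5) = -59/500 kN·m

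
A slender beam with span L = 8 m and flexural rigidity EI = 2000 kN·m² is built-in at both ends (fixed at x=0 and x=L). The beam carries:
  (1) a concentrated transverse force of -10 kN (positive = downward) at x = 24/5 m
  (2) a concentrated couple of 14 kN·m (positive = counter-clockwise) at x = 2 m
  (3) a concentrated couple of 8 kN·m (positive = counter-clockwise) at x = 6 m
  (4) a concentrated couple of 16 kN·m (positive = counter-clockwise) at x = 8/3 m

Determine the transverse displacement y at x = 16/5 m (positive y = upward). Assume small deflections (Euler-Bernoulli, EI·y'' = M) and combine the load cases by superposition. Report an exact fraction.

y(16/5) = 93379/4687500 m

Load 1 — point force P=-10 kN at a=24/5 m (b=L-a=16/5):
  y_1 = -Pb²x²(3aL-(3a+b)x)/(6L³EI)  [x≤a] = -(-10)·(16/5)²·(16/5)²·(3·(24/5)·8-(3·(24/5)+(16/5))·(16/5))/(6·8³·2000) = 11776/1171875 m
Load 2 — applied couple M₀=14 kN·m at a=2 m (b=L-a=6):
  y_2 = (R_Ax³/6 - M_Ax²/2 - M₀(x-a)²/2)/EI  [x>a] with R_A=63/32, M_A=-21/8 = ((63/32)·(16/5)³/6 - (-21/8)·(16/5)²/2 - 14·((16/5)-2)²/2)/2000 = 441/62500 m
Load 3 — applied couple M₀=8 kN·m at a=6 m (b=L-a=2):
  y_3 = (R_Ax³/6 - M_Ax²/2)/EI  [x≤a] with R_A=9/8, M_A=5/2 = ((9/8)·(16/5)³/6 - (5/2)·(16/5)²/2)/2000 = -52/15625 m
Load 4 — applied couple M₀=16 kN·m at a=8/3 m (b=L-a=16/3):
  y_4 = (R_Ax³/6 - M_Ax²/2 - M₀(x-a)²/2)/EI  [x>a] with R_A=8/3, M_A=0 = ((8/3)·(16/5)³/6 - 0·(16/5)²/2 - 16·((16/5)-(8/3))²/2)/2000 = 96/15625 m
Superposition: y = Σ y_i = 93379/4687500 m ≈ 0.019921 m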